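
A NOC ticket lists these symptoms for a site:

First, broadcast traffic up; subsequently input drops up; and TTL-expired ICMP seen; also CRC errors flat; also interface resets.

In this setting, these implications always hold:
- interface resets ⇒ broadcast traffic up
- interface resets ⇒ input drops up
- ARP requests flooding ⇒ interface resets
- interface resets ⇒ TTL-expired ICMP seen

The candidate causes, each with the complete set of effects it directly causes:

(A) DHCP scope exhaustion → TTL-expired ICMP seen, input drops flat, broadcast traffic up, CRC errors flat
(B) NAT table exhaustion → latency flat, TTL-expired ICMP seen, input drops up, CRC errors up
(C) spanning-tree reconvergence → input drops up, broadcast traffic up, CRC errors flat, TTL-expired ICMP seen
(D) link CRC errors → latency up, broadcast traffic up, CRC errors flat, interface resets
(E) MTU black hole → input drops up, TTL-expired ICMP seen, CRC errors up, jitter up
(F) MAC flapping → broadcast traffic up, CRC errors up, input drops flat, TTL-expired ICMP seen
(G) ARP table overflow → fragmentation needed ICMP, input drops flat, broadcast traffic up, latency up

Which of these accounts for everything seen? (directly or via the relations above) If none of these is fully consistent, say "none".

D

Testing each hypothesis:
(A) DHCP scope exhaustion — broadcast traffic up +; input drops up -; TTL-expired ICMP seen +; CRC errors flat +; interface resets -
(B) NAT table exhaustion — fails on broadcast traffic up, CRC errors flat, interface resets (predicts CRC errors up, not CRC errors flat)
(C) spanning-tree reconvergence — broadcast traffic up +; input drops up +; TTL-expired ICMP seen +; CRC errors flat +; interface resets -
(D) link CRC errors — accounts for every observation (input drops up through interface resets → input drops up)
(E) MTU black hole — fails on broadcast traffic up, CRC errors flat, interface resets (predicts CRC errors up, not CRC errors flat)
(F) MAC flapping — fails on input drops up, CRC errors flat, interface resets (predicts input drops flat, not input drops up; predicts CRC errors up, not CRC errors flat)
(G) ARP table overflow — broadcast traffic up +; input drops up -; TTL-expired ICMP seen -; CRC errors flat -; interface resets -
(D) alone accounts for all the evidence.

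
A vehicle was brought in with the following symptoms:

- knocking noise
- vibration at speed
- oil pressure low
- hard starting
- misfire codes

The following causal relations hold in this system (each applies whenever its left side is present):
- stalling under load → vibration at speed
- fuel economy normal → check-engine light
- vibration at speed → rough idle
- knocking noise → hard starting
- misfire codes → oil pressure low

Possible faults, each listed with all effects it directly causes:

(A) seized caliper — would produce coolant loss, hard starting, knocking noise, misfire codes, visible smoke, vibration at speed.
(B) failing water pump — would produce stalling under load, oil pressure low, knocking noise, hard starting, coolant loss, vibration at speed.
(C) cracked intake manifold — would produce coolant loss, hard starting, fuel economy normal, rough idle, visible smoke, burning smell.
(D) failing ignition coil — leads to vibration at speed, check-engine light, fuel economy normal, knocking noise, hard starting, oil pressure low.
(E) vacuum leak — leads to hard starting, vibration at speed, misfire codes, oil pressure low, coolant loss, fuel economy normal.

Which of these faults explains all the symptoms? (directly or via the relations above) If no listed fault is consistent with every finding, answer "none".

A

Checking each candidate against the observations:
(A) seized caliper — knocking noise yes; vibration at speed yes; oil pressure low yes (by misfire codes → oil pressure low); hard starting yes; misfire codes yes
(B) failing water pump — does not account for misfire codes
(C) cracked intake manifold — knocking noise NO; vibration at speed NO; oil pressure low NO; hard starting yes; misfire codes NO
(D) failing ignition coil — does not account for misfire codes
(E) vacuum leak — knocking noise NO; vibration at speed yes; oil pressure low yes; hard starting yes; misfire codes yes
(A) alone accounts for all the evidence.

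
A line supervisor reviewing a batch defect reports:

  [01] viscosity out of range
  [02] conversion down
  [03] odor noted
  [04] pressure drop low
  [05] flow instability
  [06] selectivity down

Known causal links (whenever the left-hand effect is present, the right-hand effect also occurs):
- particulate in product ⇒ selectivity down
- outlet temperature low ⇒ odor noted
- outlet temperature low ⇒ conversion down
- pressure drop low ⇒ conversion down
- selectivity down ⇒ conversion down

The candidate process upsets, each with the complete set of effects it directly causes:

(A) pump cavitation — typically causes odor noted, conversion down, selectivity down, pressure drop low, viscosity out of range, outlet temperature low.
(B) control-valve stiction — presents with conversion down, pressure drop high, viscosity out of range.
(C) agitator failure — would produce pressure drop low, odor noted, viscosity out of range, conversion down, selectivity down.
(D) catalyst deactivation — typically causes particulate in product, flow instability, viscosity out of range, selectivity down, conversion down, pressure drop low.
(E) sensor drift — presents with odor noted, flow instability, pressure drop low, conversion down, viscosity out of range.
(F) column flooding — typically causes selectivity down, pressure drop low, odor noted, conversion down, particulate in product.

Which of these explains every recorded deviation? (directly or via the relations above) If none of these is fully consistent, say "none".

Testing each hypothesis:
(A) pump cavitation — does not account for flow instability
(B) control-valve stiction — viscosity out of range +; conversion down +; odor noted -; pressure drop low -; flow instability -; selectivity down -
(C) agitator failure — does not account for flow instability
(D) catalyst deactivation — does not account for odor noted
(E) sensor drift — viscosity out of range +; conversion down +; odor noted +; pressure drop low +; flow instability +; selectivity down -
(F) column flooding — does not account for viscosity out of range, flow instability
None of the listed candidates fits everything.

none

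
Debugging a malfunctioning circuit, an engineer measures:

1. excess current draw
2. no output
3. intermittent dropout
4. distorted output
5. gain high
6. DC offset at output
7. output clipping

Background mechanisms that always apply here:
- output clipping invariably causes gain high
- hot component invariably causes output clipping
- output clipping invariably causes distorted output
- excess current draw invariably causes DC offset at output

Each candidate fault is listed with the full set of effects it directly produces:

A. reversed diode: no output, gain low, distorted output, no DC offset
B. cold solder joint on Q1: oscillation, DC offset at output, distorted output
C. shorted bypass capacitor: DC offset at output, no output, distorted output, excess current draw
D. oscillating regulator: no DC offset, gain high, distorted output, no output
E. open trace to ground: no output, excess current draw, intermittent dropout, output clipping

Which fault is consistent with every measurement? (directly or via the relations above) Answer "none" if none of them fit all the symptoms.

Testing each hypothesis:
(A) reversed diode — fails on excess current draw, intermittent dropout, gain high, DC offset at output, output clipping (predicts gain low, not gain high; predicts no DC offset, not DC offset at output)
(B) cold solder joint on Q1 — excess current draw miss; no output miss; intermittent dropout miss; distorted output match; gain high miss; DC offset at output match; output clipping miss
(C) shorted bypass capacitor — excess current draw match; no output match; intermittent dropout miss; distorted output match; gain high miss; DC offset at output match; output clipping miss
(D) oscillating regulator — fails on excess current draw, intermittent dropout, DC offset at output, output clipping (predicts no DC offset, not DC offset at output)
(E) open trace to ground — accounts for every observation (distorted output by output clipping → distorted output)
(E) is the only candidate with no mismatches.

E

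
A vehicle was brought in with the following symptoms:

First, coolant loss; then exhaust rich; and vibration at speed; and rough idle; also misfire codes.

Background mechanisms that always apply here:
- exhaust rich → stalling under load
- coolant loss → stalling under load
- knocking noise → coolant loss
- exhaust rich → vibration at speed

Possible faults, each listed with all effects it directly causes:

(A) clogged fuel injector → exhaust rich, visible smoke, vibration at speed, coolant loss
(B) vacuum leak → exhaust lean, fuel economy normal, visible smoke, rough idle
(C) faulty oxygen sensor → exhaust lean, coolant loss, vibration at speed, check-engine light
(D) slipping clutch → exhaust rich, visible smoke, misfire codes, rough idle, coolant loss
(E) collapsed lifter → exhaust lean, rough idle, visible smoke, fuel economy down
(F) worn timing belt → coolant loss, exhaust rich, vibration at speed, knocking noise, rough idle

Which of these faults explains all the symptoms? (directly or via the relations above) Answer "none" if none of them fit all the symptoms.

For each candidate, compare predicted effects to what was observed:
(A) clogged fuel injector — does not account for rough idle, misfire codes
(B) vacuum leak — fails on coolant loss, exhaust rich, vibration at speed, misfire codes (predicts exhaust lean, not exhaust rich)
(C) faulty oxygen sensor — coolant loss ✓; exhaust rich ✗; vibration at speed ✓; rough idle ✗; misfire codes ✗
(D) slipping clutch — coolant loss ✓; exhaust rich ✓; vibration at speed ✓ (through exhaust rich → vibration at speed); rough idle ✓; misfire codes ✓
(E) collapsed lifter — fails on coolant loss, exhaust rich, vibration at speed, misfire codes (predicts exhaust lean, not exhaust rich)
(F) worn timing belt — coolant loss ✓; exhaust rich ✓; vibration at speed ✓; rough idle ✓; misfire codes ✗
(D) is the only candidate with no mismatches.

D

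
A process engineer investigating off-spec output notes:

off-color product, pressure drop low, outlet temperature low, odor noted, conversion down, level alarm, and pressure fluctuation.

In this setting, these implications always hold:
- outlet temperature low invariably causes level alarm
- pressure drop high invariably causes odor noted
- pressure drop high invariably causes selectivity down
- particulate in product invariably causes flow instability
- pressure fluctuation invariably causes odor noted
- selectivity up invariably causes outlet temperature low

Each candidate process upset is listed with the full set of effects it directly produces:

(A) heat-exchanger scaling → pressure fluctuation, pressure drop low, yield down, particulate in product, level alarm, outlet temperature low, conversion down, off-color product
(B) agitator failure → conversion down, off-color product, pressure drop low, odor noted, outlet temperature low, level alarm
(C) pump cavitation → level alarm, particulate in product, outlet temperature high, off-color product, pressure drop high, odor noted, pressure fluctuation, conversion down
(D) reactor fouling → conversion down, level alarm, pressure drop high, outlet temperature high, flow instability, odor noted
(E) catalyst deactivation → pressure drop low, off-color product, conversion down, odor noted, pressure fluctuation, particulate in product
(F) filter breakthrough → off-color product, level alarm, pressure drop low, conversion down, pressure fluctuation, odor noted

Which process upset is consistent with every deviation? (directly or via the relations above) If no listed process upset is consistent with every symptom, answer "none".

A

Checking each candidate against the observations:
(A) heat-exchanger scaling — off-color product ✓; pressure drop low ✓; outlet temperature low ✓; odor noted ✓ (through pressure fluctuation → odor noted); conversion down ✓; level alarm ✓; pressure fluctuation ✓
(B) agitator failure — off-color product ✓; pressure drop low ✓; outlet temperature low ✓; odor noted ✓; conversion down ✓; level alarm ✓; pressure fluctuation ✗
(C) pump cavitation — fails on pressure drop low, outlet temperature low (predicts pressure drop high, not pressure drop low; predicts outlet temperature high, not outlet temperature low)
(D) reactor fouling — fails on off-color product, pressure drop low, outlet temperature low, pressure fluctuation (predicts pressure drop high, not pressure drop low; predicts outlet temperature high, not outlet temperature low)
(E) catalyst deactivation — off-color product ✓; pressure drop low ✓; outlet temperature low ✗; odor noted ✓; conversion down ✓; level alarm ✗; pressure fluctuation ✓
(F) filter breakthrough — off-color product ✓; pressure drop low ✓; outlet temperature low ✗; odor noted ✓; conversion down ✓; level alarm ✓; pressure fluctuation ✓
(A) is the only candidate with no mismatches.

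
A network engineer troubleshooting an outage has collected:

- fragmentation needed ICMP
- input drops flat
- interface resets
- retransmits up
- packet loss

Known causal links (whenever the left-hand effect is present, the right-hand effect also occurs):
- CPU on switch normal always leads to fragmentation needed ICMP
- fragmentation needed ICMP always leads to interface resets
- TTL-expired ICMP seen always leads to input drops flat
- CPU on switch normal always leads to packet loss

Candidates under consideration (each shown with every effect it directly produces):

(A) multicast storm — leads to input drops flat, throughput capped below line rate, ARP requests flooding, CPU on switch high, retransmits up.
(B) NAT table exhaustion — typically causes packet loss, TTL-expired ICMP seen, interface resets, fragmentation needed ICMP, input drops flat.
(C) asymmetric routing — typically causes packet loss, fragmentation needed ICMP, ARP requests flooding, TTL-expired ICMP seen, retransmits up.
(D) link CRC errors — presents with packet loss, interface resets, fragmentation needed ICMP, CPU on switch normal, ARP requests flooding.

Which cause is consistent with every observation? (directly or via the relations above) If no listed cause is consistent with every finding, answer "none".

For each candidate, compare predicted effects to what was observed:
(A) multicast storm — does not account for fragmentation needed ICMP, interface resets, packet loss
(B) NAT table exhaustion — does not account for retransmits up
(C) asymmetric routing — accounts for every observation (input drops flat via TTL-expired ICMP seen → input drops flat)
(D) link CRC errors — fragmentation needed ICMP match; input drops flat miss; interface resets match; retransmits up miss; packet loss match
(C) alone accounts for all the evidence.

C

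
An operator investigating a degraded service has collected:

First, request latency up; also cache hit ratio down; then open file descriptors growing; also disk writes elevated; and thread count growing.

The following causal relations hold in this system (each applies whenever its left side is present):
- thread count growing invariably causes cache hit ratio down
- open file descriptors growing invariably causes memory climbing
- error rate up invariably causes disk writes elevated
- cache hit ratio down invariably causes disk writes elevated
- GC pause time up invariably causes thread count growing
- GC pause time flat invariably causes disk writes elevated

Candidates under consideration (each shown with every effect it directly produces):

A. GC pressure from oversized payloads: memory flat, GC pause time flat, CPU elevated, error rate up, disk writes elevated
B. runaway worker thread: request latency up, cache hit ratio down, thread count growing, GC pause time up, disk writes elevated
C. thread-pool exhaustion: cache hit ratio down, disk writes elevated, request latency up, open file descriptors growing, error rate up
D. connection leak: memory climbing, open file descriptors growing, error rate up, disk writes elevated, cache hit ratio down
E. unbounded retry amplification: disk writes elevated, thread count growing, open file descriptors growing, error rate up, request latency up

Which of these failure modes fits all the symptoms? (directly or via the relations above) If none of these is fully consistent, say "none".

Testing each hypothesis:
(A) GC pressure from oversized payloads — request latency up -; cache hit ratio down -; open file descriptors growing -; disk writes elevated +; thread count growing -
(B) runaway worker thread — request latency up +; cache hit ratio down +; open file descriptors growing -; disk writes elevated +; thread count growing +
(C) thread-pool exhaustion — does not account for thread count growing
(D) connection leak — does not account for request latency up, thread count growing
(E) unbounded retry amplification — accounts for every observation (cache hit ratio down through thread count growing → cache hit ratio down)
Only (E) is consistent with every observation.

E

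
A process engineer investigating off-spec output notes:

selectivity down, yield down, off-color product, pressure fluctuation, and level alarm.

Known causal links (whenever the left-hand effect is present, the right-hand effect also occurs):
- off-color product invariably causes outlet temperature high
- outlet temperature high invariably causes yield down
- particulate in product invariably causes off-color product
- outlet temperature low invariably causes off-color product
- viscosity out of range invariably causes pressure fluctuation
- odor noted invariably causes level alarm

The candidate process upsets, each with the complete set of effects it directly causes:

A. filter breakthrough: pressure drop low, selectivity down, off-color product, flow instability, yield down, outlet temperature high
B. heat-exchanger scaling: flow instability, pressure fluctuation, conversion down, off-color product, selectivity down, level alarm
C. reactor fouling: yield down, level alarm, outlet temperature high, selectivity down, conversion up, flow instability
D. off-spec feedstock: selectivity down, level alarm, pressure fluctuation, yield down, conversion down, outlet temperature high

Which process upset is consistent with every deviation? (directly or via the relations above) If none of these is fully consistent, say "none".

Testing each hypothesis:
(A) filter breakthrough — does not account for pressure fluctuation, level alarm
(B) heat-exchanger scaling — accounts for every observation (yield down through off-color product → outlet temperature high → yield down)
(C) reactor fouling — does not account for off-color product, pressure fluctuation
(D) off-spec feedstock — selectivity down match; yield down match; off-color product miss; pressure fluctuation match; level alarm match
(B) is the only candidate with no mismatches.

B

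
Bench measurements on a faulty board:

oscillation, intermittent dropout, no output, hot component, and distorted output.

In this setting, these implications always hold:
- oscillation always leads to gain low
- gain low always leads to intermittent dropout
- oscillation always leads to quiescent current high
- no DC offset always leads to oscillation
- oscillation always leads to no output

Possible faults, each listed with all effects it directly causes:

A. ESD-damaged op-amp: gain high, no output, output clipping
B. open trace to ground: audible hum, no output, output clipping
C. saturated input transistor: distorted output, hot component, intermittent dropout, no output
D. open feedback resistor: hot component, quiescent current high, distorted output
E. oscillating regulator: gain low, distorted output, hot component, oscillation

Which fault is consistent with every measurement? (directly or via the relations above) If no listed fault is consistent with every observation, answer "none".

E

Per-candidate check:
(A) ESD-damaged op-amp — oscillation NO; intermittent dropout NO; no output yes; hot component NO; distorted output NO
(B) open trace to ground — oscillation NO; intermittent dropout NO; no output yes; hot component NO; distorted output NO
(C) saturated input transistor — oscillation NO; intermittent dropout yes; no output yes; hot component yes; distorted output yes
(D) open feedback resistor — oscillation NO; intermittent dropout NO; no output NO; hot component yes; distorted output yes
(E) oscillating regulator — oscillation yes; intermittent dropout yes (through gain low → intermittent dropout); no output yes (through oscillation → no output); hot component yes; distorted output yes
(E) is the only candidate with no mismatches.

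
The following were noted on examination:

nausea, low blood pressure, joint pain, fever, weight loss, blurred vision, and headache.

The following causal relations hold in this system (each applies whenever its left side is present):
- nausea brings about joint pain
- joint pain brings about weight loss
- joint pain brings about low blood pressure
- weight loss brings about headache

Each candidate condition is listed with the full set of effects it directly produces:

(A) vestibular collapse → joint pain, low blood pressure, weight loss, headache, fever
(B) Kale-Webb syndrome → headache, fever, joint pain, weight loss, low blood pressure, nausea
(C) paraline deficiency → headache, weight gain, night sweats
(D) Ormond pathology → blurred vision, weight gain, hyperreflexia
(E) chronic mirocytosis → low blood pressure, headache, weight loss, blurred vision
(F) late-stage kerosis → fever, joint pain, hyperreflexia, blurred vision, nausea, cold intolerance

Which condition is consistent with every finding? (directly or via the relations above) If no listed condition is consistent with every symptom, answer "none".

F

For each candidate, compare predicted effects to what was observed:
(A) vestibular collapse — does not account for nausea, blurred vision
(B) Kale-Webb syndrome — nausea +; low blood pressure +; joint pain +; fever +; weight loss +; blurred vision -; headache +
(C) paraline deficiency — fails on nausea, low blood pressure, joint pain, fever, weight loss, blurred vision (predicts weight gain, not weight loss)
(D) Ormond pathology — fails on nausea, low blood pressure, joint pain, fever, weight loss, headache (predicts weight gain, not weight loss)
(E) chronic mirocytosis — nausea -; low blood pressure +; joint pain -; fever -; weight loss +; blurred vision +; headache +
(F) late-stage kerosis — nausea +; low blood pressure + (through joint pain → low blood pressure); joint pain +; fever +; weight loss + (through joint pain → weight loss); blurred vision +; headache + (through joint pain → weight loss → headache)
(F) alone accounts for all the evidence.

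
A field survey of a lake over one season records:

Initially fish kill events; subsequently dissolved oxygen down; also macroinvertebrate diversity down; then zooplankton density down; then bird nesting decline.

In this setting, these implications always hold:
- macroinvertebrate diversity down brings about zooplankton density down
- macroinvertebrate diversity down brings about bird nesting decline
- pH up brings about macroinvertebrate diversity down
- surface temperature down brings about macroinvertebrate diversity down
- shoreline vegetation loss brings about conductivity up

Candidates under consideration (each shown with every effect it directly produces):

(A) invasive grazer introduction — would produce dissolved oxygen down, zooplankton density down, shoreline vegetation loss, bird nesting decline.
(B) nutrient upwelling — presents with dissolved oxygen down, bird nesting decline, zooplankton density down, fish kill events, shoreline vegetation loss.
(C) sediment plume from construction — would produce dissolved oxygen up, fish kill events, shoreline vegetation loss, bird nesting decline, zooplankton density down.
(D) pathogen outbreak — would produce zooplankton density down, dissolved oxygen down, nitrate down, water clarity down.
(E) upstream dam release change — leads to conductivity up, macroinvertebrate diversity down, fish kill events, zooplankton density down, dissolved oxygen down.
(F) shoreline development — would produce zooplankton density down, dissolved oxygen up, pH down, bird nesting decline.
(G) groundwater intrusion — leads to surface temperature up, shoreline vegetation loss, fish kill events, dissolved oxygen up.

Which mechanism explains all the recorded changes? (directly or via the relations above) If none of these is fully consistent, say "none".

E

Checking each candidate against the observations:
(A) invasive grazer introduction — does not account for fish kill events, macroinvertebrate diversity down
(B) nutrient upwelling — does not account for macroinvertebrate diversity down
(C) sediment plume from construction — fails on dissolved oxygen down, macroinvertebrate diversity down (predicts dissolved oxygen up, not dissolved oxygen down)
(D) pathogen outbreak — does not account for fish kill events, macroinvertebrate diversity down, bird nesting decline
(E) upstream dam release change — accounts for every observation (bird nesting decline via macroinvertebrate diversity down → bird nesting decline)
(F) shoreline development — fish kill events miss; dissolved oxygen down miss; macroinvertebrate diversity down miss; zooplankton density down match; bird nesting decline match
(G) groundwater intrusion — fails on dissolved oxygen down, macroinvertebrate diversity down, zooplankton density down, bird nesting decline (predicts dissolved oxygen up, not dissolved oxygen down)
(E) alone accounts for all the evidence.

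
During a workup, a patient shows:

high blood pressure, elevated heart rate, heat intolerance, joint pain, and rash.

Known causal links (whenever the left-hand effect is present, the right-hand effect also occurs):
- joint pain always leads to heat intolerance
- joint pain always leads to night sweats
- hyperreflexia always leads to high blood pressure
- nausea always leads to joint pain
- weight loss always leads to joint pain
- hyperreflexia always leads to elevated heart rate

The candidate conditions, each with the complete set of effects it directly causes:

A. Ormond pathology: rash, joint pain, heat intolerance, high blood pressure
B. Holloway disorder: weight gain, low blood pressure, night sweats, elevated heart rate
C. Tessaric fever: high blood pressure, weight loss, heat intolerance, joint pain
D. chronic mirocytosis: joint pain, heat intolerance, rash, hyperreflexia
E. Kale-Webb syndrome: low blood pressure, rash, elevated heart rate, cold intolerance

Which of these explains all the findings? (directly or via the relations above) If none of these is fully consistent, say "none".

D

For each candidate, compare predicted effects to what was observed:
(A) Ormond pathology — high blood pressure match; elevated heart rate miss; heat intolerance match; joint pain match; rash match
(B) Holloway disorder — high blood pressure miss; elevated heart rate match; heat intolerance miss; joint pain miss; rash miss
(C) Tessaric fever — high blood pressure match; elevated heart rate miss; heat intolerance match; joint pain match; rash miss
(D) chronic mirocytosis — accounts for every observation (high blood pressure via hyperreflexia → high blood pressure)
(E) Kale-Webb syndrome — high blood pressure miss; elevated heart rate match; heat intolerance miss; joint pain miss; rash match
(D) is the only candidate with no mismatches.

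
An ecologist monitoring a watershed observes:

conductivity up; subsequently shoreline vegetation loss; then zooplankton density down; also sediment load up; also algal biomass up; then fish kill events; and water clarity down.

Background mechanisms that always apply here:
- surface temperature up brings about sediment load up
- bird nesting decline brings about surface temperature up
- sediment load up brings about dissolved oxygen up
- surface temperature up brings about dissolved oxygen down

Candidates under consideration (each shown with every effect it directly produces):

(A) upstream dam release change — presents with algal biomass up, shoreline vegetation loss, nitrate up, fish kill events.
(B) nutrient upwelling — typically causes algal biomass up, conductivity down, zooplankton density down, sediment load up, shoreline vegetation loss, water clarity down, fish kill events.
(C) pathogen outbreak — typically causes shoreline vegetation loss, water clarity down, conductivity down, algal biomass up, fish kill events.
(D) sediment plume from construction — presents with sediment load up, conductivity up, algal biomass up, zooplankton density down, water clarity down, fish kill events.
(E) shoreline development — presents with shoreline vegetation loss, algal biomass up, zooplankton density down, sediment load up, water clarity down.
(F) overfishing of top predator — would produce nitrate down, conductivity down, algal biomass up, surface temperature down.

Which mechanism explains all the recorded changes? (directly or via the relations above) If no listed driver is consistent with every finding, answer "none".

Checking each candidate against the observations:
(A) upstream dam release change — conductivity up NO; shoreline vegetation loss yes; zooplankton density down NO; sediment load up NO; algal biomass up yes; fish kill events yes; water clarity down NO
(B) nutrient upwelling — conductivity up NO; shoreline vegetation loss yes; zooplankton density down yes; sediment load up yes; algal biomass up yes; fish kill events yes; water clarity down yes
(C) pathogen outbreak — fails on conductivity up, zooplankton density down, sediment load up (predicts conductivity down, not conductivity up)
(D) sediment plume from construction — does not account for shoreline vegetation loss
(E) shoreline development — conductivity up NO; shoreline vegetation loss yes; zooplankton density down yes; sediment load up yes; algal biomass up yes; fish kill events NO; water clarity down yes
(F) overfishing of top predator — conductivity up NO; shoreline vegetation loss NO; zooplankton density down NO; sediment load up NO; algal biomass up yes; fish kill events NO; water clarity down NO
None of the listed candidates fits everything.

none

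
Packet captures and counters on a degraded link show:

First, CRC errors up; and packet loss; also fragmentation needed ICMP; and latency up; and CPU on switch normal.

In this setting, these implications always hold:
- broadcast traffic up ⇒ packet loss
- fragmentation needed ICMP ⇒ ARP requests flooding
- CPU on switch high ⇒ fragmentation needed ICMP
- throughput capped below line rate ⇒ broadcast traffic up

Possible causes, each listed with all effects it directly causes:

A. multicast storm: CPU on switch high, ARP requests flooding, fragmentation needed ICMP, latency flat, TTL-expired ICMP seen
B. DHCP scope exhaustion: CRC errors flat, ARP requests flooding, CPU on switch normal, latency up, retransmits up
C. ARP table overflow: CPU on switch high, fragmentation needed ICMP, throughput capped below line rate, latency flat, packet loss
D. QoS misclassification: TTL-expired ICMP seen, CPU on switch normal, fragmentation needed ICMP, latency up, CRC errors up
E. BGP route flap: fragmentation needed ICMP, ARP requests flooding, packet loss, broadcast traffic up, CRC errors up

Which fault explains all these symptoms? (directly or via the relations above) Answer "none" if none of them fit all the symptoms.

For each candidate, compare predicted effects to what was observed:
(A) multicast storm — fails on CRC errors up, packet loss, latency up, CPU on switch normal (predicts latency flat, not latency up; predicts CPU on switch high, not CPU on switch normal)
(B) DHCP scope exhaustion — CRC errors up -; packet loss -; fragmentation needed ICMP -; latency up +; CPU on switch normal +
(C) ARP table overflow — fails on CRC errors up, latency up, CPU on switch normal (predicts latency flat, not latency up; predicts CPU on switch high, not CPU on switch normal)
(D) QoS misclassification — does not account for packet loss
(E) BGP route flap — does not account for latency up, CPU on switch normal
Every candidate fails on at least one observation.

none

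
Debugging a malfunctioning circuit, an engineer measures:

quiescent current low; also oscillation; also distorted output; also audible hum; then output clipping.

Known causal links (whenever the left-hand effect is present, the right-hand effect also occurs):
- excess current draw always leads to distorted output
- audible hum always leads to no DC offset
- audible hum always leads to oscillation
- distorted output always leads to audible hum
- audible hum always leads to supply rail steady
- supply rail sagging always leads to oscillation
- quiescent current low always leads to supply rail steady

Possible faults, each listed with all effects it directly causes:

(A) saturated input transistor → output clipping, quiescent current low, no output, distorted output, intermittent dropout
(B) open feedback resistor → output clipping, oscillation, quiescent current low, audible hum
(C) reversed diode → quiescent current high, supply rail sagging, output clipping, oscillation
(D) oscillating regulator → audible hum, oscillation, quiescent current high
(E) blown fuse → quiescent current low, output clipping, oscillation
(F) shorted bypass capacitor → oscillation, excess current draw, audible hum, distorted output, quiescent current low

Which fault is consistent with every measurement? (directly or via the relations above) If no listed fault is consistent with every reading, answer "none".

A

Checking each candidate against the observations:
(A) saturated input transistor — accounts for every observation (oscillation via distorted output → audible hum → oscillation)
(B) open feedback resistor — quiescent current low yes; oscillation yes; distorted output NO; audible hum yes; output clipping yes
(C) reversed diode — quiescent current low NO; oscillation yes; distorted output NO; audible hum NO; output clipping yes
(D) oscillating regulator — quiescent current low NO; oscillation yes; distorted output NO; audible hum yes; output clipping NO
(E) blown fuse — does not account for distorted output, audible hum
(F) shorted bypass capacitor — quiescent current low yes; oscillation yes; distorted output yes; audible hum yes; output clipping NO
Only (A) is consistent with every observation.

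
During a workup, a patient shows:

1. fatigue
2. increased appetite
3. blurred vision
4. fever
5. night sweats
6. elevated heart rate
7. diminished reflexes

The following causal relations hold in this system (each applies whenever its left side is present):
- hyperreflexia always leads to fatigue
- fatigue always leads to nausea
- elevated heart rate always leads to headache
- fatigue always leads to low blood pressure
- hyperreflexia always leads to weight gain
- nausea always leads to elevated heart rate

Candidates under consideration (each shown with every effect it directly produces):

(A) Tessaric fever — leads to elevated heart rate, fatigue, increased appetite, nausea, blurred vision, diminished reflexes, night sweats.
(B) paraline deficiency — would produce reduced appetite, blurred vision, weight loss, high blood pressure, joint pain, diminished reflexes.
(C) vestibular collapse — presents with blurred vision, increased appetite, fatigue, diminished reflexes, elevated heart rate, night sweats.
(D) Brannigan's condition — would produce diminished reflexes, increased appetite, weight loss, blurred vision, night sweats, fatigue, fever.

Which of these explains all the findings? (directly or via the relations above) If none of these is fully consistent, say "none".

D

Testing each hypothesis:
(A) Tessaric fever — fatigue yes; increased appetite yes; blurred vision yes; fever NO; night sweats yes; elevated heart rate yes; diminished reflexes yes
(B) paraline deficiency — fails on fatigue, increased appetite, fever, night sweats, elevated heart rate (predicts reduced appetite, not increased appetite)
(C) vestibular collapse — fatigue yes; increased appetite yes; blurred vision yes; fever NO; night sweats yes; elevated heart rate yes; diminished reflexes yes
(D) Brannigan's condition — fatigue yes; increased appetite yes; blurred vision yes; fever yes; night sweats yes; elevated heart rate yes (by fatigue → nausea → elevated heart rate); diminished reflexes yes
Only (D) is consistent with every observation.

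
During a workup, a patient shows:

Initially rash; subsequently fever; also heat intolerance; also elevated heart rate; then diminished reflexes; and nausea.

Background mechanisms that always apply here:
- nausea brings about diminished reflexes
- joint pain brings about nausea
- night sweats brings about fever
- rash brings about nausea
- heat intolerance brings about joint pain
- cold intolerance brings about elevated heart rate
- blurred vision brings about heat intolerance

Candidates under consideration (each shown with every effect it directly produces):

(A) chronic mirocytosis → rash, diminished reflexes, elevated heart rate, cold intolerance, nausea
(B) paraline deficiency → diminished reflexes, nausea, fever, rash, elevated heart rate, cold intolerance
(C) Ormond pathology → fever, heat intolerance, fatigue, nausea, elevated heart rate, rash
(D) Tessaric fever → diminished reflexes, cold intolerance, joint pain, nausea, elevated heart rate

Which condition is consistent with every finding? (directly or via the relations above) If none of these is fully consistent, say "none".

C

Testing each hypothesis:
(A) chronic mirocytosis — rash match; fever miss; heat intolerance miss; elevated heart rate match; diminished reflexes match; nausea match
(B) paraline deficiency — rash match; fever match; heat intolerance miss; elevated heart rate match; diminished reflexes match; nausea match
(C) Ormond pathology — rash match; fever match; heat intolerance match; elevated heart rate match; diminished reflexes match (through nausea → diminished reflexes); nausea match
(D) Tessaric fever — fails on rash, fever, heat intolerance (predicts cold intolerance, not heat intolerance)
Only (C) is consistent with every observation.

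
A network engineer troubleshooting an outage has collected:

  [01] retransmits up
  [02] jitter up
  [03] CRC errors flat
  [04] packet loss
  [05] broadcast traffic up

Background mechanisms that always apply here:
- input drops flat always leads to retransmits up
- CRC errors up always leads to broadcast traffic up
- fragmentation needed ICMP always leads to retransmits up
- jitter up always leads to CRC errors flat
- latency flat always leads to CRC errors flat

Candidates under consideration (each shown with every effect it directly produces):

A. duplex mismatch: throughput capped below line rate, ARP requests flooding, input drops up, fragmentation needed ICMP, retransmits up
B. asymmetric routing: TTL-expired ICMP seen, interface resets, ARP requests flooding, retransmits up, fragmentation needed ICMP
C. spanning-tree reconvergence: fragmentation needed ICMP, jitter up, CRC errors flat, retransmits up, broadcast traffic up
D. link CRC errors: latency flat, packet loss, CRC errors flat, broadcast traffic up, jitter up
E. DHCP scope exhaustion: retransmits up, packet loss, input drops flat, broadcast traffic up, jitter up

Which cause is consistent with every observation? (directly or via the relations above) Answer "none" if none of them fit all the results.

Testing each hypothesis:
(A) duplex mismatch — retransmits up +; jitter up -; CRC errors flat -; packet loss -; broadcast traffic up -
(B) asymmetric routing — does not account for jitter up, CRC errors flat, packet loss, broadcast traffic up
(C) spanning-tree reconvergence — does not account for packet loss
(D) link CRC errors — retransmits up -; jitter up +; CRC errors flat +; packet loss +; broadcast traffic up +
(E) DHCP scope exhaustion — retransmits up +; jitter up +; CRC errors flat + (through jitter up → CRC errors flat); packet loss +; broadcast traffic up +
(E) is the only candidate with no mismatches.

E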